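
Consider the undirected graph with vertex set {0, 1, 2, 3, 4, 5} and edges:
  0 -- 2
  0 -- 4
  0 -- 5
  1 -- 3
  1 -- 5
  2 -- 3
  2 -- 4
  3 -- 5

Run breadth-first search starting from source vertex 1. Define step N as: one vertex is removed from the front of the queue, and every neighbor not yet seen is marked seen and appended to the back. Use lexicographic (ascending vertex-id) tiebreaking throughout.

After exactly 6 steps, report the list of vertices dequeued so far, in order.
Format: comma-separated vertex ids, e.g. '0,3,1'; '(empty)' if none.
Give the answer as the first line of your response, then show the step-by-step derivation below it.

1,3,5,2,0,4

step 1: dequeue 1; queue=[3,5]; order=1
step 2: dequeue 3; queue=[5,2]; order=1,3
step 3: dequeue 5; queue=[2,0]; order=1,3,5
step 4: dequeue 2; queue=[0,4]; order=1,3,5,2
step 5: dequeue 0; queue=[4]; order=1,3,5,2,0
step 6: dequeue 4; queue=[(empty)]; order=1,3,5,2,0,4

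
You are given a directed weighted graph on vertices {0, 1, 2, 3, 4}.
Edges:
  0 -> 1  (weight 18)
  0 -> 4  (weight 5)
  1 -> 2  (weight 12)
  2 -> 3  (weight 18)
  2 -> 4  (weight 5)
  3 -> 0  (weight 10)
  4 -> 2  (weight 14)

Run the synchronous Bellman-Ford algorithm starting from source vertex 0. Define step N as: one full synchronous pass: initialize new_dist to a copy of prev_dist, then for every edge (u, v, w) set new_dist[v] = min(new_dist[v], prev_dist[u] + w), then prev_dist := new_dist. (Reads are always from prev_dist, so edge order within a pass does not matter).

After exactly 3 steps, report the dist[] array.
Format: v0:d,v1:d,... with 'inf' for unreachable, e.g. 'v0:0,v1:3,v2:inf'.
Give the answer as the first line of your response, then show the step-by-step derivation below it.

v0:0,v1:18,v2:19,v3:37,v4:5

step 1: dist = v0:0,v1:18,v2:inf,v3:inf,v4:5
step 2: dist = v0:0,v1:18,v2:19,v3:inf,v4:5
step 3: dist = v0:0,v1:18,v2:19,v3:37,v4:5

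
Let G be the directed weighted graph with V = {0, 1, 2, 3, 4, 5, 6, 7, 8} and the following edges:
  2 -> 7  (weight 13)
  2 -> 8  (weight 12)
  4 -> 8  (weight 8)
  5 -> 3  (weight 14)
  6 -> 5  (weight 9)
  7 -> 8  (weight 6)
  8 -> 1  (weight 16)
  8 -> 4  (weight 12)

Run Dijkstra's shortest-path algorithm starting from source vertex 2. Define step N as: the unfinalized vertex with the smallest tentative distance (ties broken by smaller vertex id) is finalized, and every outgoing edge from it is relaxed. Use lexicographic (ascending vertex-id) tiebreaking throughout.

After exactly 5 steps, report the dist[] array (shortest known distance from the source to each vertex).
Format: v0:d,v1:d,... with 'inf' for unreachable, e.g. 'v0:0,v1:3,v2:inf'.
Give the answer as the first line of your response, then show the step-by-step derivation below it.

v0:inf,v1:28,v2:0,v3:inf,v4:24,v5:inf,v6:inf,v7:13,v8:12

step 1: dist = v0:inf,v1:inf,v2:0,v3:inf,v4:inf,v5:inf,v6:inf,v7:13,v8:12
step 2: dist = v0:inf,v1:28,v2:0,v3:inf,v4:24,v5:inf,v6:inf,v7:13,v8:12
step 3: dist = v0:inf,v1:28,v2:0,v3:inf,v4:24,v5:inf,v6:inf,v7:13,v8:12
step 4: dist = v0:inf,v1:28,v2:0,v3:inf,v4:24,v5:inf,v6:inf,v7:13,v8:12
step 5: dist = v0:inf,v1:28,v2:0,v3:inf,v4:24,v5:inf,v6:inf,v7:13,v8:12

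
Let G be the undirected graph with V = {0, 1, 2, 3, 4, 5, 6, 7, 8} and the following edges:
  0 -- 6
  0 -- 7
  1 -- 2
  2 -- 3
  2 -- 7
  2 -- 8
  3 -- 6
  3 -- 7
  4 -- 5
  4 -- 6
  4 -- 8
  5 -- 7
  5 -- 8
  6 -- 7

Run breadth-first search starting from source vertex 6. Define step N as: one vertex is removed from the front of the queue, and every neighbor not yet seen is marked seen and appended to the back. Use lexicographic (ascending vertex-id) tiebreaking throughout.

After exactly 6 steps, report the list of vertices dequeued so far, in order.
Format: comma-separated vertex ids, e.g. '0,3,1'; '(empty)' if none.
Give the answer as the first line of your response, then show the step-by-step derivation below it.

6,0,3,4,7,2

step 1: dequeue 6; queue=[0,3,4,7]; order=6
step 2: dequeue 0; queue=[3,4,7]; order=6,0
step 3: dequeue 3; queue=[4,7,2]; order=6,0,3
step 4: dequeue 4; queue=[7,2,5,8]; order=6,0,3,4
step 5: dequeue 7; queue=[2,5,8]; order=6,0,3,4,7
step 6: dequeue 2; queue=[5,8,1]; order=6,0,3,4,7,2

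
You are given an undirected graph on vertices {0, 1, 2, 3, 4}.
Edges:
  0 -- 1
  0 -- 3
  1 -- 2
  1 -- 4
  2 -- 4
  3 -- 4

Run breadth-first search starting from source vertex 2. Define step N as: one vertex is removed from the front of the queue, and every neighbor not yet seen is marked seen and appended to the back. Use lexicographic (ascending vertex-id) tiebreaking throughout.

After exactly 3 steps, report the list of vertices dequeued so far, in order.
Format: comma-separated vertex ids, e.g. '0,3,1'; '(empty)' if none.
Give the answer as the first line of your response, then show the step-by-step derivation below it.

2,1,4

step 1: dequeue 2; queue=[1,4]; order=2
step 2: dequeue 1; queue=[4,0]; order=2,1
step 3: dequeue 4; queue=[0,3]; order=2,1,4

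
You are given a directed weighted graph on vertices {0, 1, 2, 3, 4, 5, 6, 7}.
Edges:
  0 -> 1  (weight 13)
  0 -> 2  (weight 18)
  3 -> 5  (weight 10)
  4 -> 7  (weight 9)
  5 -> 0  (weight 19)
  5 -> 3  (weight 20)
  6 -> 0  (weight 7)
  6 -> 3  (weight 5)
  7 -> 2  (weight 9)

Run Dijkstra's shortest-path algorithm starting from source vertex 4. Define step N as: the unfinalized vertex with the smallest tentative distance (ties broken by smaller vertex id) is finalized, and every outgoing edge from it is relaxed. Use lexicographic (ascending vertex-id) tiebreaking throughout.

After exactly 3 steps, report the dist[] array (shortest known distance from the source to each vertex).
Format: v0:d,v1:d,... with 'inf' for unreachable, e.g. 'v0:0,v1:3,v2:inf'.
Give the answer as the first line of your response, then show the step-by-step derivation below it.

v0:inf,v1:inf,v2:18,v3:inf,v4:0,v5:inf,v6:inf,v7:9

step 1: dist = v0:inf,v1:inf,v2:inf,v3:inf,v4:0,v5:inf,v6:inf,v7:9
step 2: dist = v0:inf,v1:inf,v2:18,v3:inf,v4:0,v5:inf,v6:inf,v7:9
step 3: dist = v0:inf,v1:inf,v2:18,v3:inf,v4:0,v5:inf,v6:inf,v7:9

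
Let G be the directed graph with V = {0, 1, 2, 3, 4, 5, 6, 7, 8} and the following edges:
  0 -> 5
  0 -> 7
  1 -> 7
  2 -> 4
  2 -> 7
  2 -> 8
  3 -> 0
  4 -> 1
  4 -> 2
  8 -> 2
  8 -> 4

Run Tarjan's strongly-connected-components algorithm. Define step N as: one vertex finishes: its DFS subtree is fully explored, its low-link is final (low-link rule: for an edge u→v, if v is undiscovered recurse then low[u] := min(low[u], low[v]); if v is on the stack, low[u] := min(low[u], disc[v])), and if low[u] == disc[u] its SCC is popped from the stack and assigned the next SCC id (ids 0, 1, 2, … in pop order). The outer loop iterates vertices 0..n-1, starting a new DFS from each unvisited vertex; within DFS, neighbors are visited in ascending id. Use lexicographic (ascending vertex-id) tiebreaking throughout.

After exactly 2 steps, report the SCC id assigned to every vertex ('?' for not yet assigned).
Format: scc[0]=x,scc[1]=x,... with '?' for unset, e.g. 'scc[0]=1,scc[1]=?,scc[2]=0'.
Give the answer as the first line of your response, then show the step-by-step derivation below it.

scc[0]=?,scc[1]=?,scc[2]=?,scc[3]=?,scc[4]=?,scc[5]=0,scc[6]=?,scc[7]=1,scc[8]=?

step 1: low=(low[0]=0,low[1]=?,low[2]=?,low[3]=?,low[4]=?,low[5]=1,low[6]=?,low[7]=?,low[8]=?); scc=(scc[0]=?,scc[1]=?,scc[2]=?,scc[3]=?,scc[4]=?,scc[5]=0,scc[6]=?,scc[7]=?,scc[8]=?)
step 2: low=(low[0]=0,low[1]=?,low[2]=?,low[3]=?,low[4]=?,low[5]=1,low[6]=?,low[7]=2,low[8]=?); scc=(scc[0]=?,scc[1]=?,scc[2]=?,scc[3]=?,scc[4]=?,scc[5]=0,scc[6]=?,scc[7]=1,scc[8]=?)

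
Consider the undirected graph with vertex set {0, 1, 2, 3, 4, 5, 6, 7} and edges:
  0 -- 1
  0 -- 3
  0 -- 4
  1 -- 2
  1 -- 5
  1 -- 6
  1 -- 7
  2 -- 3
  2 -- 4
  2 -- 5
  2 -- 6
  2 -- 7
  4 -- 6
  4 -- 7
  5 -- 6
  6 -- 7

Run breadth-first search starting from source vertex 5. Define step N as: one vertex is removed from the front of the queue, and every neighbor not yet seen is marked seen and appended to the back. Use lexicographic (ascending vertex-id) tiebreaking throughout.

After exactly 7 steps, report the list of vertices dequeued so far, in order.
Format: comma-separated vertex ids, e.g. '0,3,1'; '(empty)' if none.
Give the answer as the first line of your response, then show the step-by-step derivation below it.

5,1,2,6,0,7,3

step 1: dequeue 5; queue=[1,2,6]; order=5
step 2: dequeue 1; queue=[2,6,0,7]; order=5,1
step 3: dequeue 2; queue=[6,0,7,3,4]; order=5,1,2
step 4: dequeue 6; queue=[0,7,3,4]; order=5,1,2,6
step 5: dequeue 0; queue=[7,3,4]; order=5,1,2,6,0
step 6: dequeue 7; queue=[3,4]; order=5,1,2,6,0,7
step 7: dequeue 3; queue=[4]; order=5,1,2,6,0,7,3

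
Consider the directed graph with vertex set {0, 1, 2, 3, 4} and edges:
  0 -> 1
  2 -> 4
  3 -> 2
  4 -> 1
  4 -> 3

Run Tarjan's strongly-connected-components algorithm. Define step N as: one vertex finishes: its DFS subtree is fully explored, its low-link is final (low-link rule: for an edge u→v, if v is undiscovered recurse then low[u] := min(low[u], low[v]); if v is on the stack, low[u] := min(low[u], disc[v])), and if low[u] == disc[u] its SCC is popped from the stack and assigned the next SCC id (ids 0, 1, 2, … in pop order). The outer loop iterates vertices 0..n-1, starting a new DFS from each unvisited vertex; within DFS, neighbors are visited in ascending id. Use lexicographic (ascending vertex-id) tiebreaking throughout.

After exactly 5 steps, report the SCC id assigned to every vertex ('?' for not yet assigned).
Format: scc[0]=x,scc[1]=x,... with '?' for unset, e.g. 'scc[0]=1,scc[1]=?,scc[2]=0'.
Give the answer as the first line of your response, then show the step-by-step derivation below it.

scc[0]=1,scc[1]=0,scc[2]=2,scc[3]=2,scc[4]=2

step 1: low=(low[0]=0,low[1]=1,low[2]=?,low[3]=?,low[4]=?); scc=(scc[0]=?,scc[1]=0,scc[2]=?,scc[3]=?,scc[4]=?)
step 2: low=(low[0]=0,low[1]=1,low[2]=?,low[3]=?,low[4]=?); scc=(scc[0]=1,scc[1]=0,scc[2]=?,scc[3]=?,scc[4]=?)
step 3: low=(low[0]=0,low[1]=1,low[2]=2,low[3]=2,low[4]=3); scc=(scc[0]=1,scc[1]=0,scc[2]=?,scc[3]=?,scc[4]=?)
step 4: low=(low[0]=0,low[1]=1,low[2]=2,low[3]=2,low[4]=2); scc=(scc[0]=1,scc[1]=0,scc[2]=?,scc[3]=?,scc[4]=?)
step 5: low=(low[0]=0,low[1]=1,low[2]=2,low[3]=2,low[4]=2); scc=(scc[0]=1,scc[1]=0,scc[2]=2,scc[3]=2,scc[4]=2)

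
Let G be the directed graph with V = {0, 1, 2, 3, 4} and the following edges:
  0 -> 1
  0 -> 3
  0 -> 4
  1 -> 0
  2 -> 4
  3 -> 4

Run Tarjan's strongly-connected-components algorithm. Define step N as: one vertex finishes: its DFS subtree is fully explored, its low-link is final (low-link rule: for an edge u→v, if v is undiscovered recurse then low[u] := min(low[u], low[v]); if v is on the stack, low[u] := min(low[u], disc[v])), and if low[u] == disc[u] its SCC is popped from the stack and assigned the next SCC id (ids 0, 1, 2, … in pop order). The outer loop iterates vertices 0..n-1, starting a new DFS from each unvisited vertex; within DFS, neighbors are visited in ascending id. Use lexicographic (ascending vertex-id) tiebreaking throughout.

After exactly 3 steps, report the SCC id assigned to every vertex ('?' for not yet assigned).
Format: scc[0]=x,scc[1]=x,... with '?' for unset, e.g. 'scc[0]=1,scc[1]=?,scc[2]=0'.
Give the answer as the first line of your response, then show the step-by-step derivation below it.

scc[0]=?,scc[1]=?,scc[2]=?,scc[3]=1,scc[4]=0

step 1: low=(low[0]=0,low[1]=0,low[2]=?,low[3]=?,low[4]=?); scc=(scc[0]=?,scc[1]=?,scc[2]=?,scc[3]=?,scc[4]=?)
step 2: low=(low[0]=0,low[1]=0,low[2]=?,low[3]=2,low[4]=3); scc=(scc[0]=?,scc[1]=?,scc[2]=?,scc[3]=?,scc[4]=0)
step 3: low=(low[0]=0,low[1]=0,low[2]=?,low[3]=2,low[4]=3); scc=(scc[0]=?,scc[1]=?,scc[2]=?,scc[3]=1,scc[4]=0)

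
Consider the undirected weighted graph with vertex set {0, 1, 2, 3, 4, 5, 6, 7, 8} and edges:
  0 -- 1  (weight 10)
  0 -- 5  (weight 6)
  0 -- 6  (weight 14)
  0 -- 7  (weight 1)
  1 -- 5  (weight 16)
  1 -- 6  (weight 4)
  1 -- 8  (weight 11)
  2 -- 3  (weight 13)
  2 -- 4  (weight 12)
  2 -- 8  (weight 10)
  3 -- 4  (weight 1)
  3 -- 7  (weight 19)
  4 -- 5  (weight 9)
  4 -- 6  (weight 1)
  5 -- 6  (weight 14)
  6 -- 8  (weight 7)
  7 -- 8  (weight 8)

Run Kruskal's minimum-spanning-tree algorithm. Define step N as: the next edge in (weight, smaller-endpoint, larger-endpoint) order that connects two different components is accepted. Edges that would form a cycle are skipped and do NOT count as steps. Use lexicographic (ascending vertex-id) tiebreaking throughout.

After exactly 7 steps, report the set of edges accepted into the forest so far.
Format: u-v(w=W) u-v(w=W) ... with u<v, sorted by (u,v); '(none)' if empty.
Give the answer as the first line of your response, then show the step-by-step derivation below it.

0-5(w=6) 0-7(w=1) 1-6(w=4) 3-4(w=1) 4-6(w=1) 6-8(w=7) 7-8(w=8)

step 1: add edge 0-7 (w=1); MST = {0-7(w=1)}
step 2: add edge 3-4 (w=1); MST = {0-7(w=1) 3-4(w=1)}
step 3: add edge 4-6 (w=1); MST = {0-7(w=1) 3-4(w=1) 4-6(w=1)}
step 4: add edge 1-6 (w=4); MST = {0-7(w=1) 1-6(w=4) 3-4(w=1) 4-6(w=1)}
step 5: add edge 0-5 (w=6); MST = {0-5(w=6) 0-7(w=1) 1-6(w=4) 3-4(w=1) 4-6(w=1)}
step 6: add edge 6-8 (w=7); MST = {0-5(w=6) 0-7(w=1) 1-6(w=4) 3-4(w=1) 4-6(w=1) 6-8(w=7)}
step 7: add edge 7-8 (w=8); MST = {0-5(w=6) 0-7(w=1) 1-6(w=4) 3-4(w=1) 4-6(w=1) 6-8(w=7) 7-8(w=8)}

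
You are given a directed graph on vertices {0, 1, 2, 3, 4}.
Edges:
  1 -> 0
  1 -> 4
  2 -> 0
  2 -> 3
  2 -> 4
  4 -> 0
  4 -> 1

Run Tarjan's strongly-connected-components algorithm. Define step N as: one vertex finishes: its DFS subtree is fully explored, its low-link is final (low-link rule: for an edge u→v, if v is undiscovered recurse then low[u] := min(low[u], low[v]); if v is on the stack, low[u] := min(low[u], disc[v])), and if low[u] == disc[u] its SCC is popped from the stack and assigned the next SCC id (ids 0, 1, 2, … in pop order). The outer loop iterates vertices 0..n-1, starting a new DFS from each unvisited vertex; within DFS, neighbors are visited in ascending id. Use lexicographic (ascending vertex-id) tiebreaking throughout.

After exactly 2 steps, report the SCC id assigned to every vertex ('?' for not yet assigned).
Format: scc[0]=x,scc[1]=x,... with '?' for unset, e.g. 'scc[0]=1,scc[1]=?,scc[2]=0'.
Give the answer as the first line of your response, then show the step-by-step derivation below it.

scc[0]=0,scc[1]=?,scc[2]=?,scc[3]=?,scc[4]=?

step 1: low=(low[0]=0,low[1]=?,low[2]=?,low[3]=?,low[4]=?); scc=(scc[0]=0,scc[1]=?,scc[2]=?,scc[3]=?,scc[4]=?)
step 2: low=(low[0]=0,low[1]=1,low[2]=?,low[3]=?,low[4]=1); scc=(scc[0]=0,scc[1]=?,scc[2]=?,scc[3]=?,scc[4]=?)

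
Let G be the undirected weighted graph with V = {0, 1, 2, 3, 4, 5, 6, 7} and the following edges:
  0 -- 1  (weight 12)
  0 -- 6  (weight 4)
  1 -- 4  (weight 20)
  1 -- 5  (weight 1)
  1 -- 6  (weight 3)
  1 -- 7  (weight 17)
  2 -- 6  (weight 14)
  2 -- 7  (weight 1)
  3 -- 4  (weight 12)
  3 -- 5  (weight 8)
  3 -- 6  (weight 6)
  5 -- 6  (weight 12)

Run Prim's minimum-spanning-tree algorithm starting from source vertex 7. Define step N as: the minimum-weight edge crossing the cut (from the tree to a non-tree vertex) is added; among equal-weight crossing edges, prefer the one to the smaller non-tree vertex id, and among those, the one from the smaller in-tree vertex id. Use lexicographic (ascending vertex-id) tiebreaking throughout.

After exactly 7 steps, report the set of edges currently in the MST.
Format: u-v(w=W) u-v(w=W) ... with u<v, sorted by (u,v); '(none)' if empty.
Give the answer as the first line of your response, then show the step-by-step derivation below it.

0-6(w=4) 1-5(w=1) 1-6(w=3) 2-6(w=14) 2-7(w=1) 3-4(w=12) 3-6(w=6)

step 1: add edge 2-7 (w=1); MST = {2-7(w=1)}
step 2: add edge 2-6 (w=14); MST = {2-6(w=14) 2-7(w=1)}
step 3: add edge 1-6 (w=3); MST = {1-6(w=3) 2-6(w=14) 2-7(w=1)}
step 4: add edge 1-5 (w=1); MST = {1-5(w=1) 1-6(w=3) 2-6(w=14) 2-7(w=1)}
step 5: add edge 0-6 (w=4); MST = {0-6(w=4) 1-5(w=1) 1-6(w=3) 2-6(w=14) 2-7(w=1)}
step 6: add edge 3-6 (w=6); MST = {0-6(w=4) 1-5(w=1) 1-6(w=3) 2-6(w=14) 2-7(w=1) 3-6(w=6)}
step 7: add edge 3-4 (w=12); MST = {0-6(w=4) 1-5(w=1) 1-6(w=3) 2-6(w=14) 2-7(w=1) 3-4(w=12) 3-6(w=6)}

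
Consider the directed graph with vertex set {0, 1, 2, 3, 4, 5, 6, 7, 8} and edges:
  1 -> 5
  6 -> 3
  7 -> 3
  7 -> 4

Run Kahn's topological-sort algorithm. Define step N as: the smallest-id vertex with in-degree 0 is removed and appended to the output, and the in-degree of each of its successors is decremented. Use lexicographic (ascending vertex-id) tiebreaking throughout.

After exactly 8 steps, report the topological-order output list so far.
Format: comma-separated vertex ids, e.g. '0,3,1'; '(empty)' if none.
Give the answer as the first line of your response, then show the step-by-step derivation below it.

0,1,2,5,6,7,3,4

step 1: output 0; order=[0]; indeg=(0,0,0,2,1,1,0,0,0)
step 2: output 1; order=[0,1]; indeg=(0,0,0,2,1,0,0,0,0)
step 3: output 2; order=[0,1,2]; indeg=(0,0,0,2,1,0,0,0,0)
step 4: output 5; order=[0,1,2,5]; indeg=(0,0,0,2,1,0,0,0,0)
step 5: output 6; order=[0,1,2,5,6]; indeg=(0,0,0,1,1,0,0,0,0)
step 6: output 7; order=[0,1,2,5,6,7]; indeg=(0,0,0,0,0,0,0,0,0)
step 7: output 3; order=[0,1,2,5,6,7,3]; indeg=(0,0,0,0,0,0,0,0,0)
step 8: output 4; order=[0,1,2,5,6,7,3,4]; indeg=(0,0,0,0,0,0,0,0,0)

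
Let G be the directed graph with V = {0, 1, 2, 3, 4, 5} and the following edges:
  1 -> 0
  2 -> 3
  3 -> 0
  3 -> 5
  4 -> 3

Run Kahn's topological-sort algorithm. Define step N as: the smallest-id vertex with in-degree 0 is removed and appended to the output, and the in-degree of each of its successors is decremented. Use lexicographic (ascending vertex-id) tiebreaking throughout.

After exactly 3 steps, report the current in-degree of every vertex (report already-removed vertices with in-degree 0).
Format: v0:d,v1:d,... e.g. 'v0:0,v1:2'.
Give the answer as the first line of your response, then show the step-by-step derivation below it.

v0:1,v1:0,v2:0,v3:0,v4:0,v5:1

step 1: output 1; order=[1]; indeg=(1,0,0,2,0,1)
step 2: output 2; order=[1,2]; indeg=(1,0,0,1,0,1)
step 3: output 4; order=[1,2,4]; indeg=(1,0,0,0,0,1)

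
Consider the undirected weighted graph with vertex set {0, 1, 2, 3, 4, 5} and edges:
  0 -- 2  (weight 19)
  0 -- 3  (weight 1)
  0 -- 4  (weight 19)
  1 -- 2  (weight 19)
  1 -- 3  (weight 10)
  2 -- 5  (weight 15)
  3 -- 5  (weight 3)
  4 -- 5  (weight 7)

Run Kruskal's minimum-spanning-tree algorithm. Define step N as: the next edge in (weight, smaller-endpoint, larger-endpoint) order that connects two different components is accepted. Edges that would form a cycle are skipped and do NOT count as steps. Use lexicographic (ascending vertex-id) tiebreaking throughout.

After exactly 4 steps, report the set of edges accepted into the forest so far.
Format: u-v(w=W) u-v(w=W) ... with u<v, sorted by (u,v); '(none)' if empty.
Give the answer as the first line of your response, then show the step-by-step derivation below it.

0-3(w=1) 1-3(w=10) 3-5(w=3) 4-5(w=7)

step 1: add edge 0-3 (w=1); MST = {0-3(w=1)}
step 2: add edge 3-5 (w=3); MST = {0-3(w=1) 3-5(w=3)}
step 3: add edge 4-5 (w=7); MST = {0-3(w=1) 3-5(w=3) 4-5(w=7)}
step 4: add edge 1-3 (w=10); MST = {0-3(w=1) 1-3(w=10) 3-5(w=3) 4-5(w=7)}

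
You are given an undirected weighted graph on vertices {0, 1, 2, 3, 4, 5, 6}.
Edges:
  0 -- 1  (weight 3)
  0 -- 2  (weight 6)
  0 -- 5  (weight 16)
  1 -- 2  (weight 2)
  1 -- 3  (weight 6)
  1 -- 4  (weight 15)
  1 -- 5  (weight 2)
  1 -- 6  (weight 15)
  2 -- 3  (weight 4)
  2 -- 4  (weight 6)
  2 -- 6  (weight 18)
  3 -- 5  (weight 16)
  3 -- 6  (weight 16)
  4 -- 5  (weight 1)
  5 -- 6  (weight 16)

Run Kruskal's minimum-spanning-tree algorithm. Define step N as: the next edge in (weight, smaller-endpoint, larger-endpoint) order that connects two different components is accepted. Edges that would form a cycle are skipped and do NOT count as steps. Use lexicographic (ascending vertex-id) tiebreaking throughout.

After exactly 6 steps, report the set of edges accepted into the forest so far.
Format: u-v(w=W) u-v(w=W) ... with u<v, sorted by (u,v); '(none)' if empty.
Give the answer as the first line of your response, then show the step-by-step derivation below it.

0-1(w=3) 1-2(w=2) 1-5(w=2) 1-6(w=15) 2-3(w=4) 4-5(w=1)

step 1: add edge 4-5 (w=1); MST = {4-5(w=1)}
step 2: add edge 1-2 (w=2); MST = {1-2(w=2) 4-5(w=1)}
step 3: add edge 1-5 (w=2); MST = {1-2(w=2) 1-5(w=2) 4-5(w=1)}
step 4: add edge 0-1 (w=3); MST = {0-1(w=3) 1-2(w=2) 1-5(w=2) 4-5(w=1)}
step 5: add edge 2-3 (w=4); MST = {0-1(w=3) 1-2(w=2) 1-5(w=2) 2-3(w=4) 4-5(w=1)}
step 6: add edge 1-6 (w=15); MST = {0-1(w=3) 1-2(w=2) 1-5(w=2) 1-6(w=15) 2-3(w=4) 4-5(w=1)}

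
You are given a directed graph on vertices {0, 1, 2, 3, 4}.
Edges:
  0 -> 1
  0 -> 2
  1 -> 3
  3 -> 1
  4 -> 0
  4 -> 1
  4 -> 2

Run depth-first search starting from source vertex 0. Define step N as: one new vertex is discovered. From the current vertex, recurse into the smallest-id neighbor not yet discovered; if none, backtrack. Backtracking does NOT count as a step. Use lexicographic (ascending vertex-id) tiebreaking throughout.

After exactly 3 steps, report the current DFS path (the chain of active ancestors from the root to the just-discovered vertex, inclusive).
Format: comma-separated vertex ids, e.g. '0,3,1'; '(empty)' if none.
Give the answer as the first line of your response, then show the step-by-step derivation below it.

0,1,3

step 1: discover 0; path=0; order=0
step 2: discover 1; path=0>1; order=0,1
step 3: discover 3; path=0>1>3; order=0,1,3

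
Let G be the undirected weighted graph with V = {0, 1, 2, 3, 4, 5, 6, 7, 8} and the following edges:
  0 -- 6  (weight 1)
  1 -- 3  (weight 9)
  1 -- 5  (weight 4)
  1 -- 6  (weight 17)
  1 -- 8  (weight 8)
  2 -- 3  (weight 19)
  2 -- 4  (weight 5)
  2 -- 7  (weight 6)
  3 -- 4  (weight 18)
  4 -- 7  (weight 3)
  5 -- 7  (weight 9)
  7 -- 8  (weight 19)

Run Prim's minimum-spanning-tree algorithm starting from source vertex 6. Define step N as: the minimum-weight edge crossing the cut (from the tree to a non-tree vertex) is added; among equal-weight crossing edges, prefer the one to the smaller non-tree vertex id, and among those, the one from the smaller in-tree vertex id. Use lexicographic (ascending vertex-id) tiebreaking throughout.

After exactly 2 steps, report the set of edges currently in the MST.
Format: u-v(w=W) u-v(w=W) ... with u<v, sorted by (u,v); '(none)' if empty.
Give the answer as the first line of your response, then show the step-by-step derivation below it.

0-6(w=1) 1-6(w=17)

step 1: add edge 0-6 (w=1); MST = {0-6(w=1)}
step 2: add edge 1-6 (w=17); MST = {0-6(w=1) 1-6(w=17)}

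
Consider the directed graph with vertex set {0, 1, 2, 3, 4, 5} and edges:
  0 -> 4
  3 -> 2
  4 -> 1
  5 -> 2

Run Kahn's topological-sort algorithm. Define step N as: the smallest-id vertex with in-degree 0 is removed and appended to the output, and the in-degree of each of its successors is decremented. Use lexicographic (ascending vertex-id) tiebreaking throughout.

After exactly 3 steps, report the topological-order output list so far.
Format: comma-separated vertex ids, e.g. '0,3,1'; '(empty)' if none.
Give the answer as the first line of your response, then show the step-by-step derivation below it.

0,3,4

step 1: output 0; order=[0]; indeg=(0,1,2,0,0,0)
step 2: output 3; order=[0,3]; indeg=(0,1,1,0,0,0)
step 3: output 4; order=[0,3,4]; indeg=(0,0,1,0,0,0)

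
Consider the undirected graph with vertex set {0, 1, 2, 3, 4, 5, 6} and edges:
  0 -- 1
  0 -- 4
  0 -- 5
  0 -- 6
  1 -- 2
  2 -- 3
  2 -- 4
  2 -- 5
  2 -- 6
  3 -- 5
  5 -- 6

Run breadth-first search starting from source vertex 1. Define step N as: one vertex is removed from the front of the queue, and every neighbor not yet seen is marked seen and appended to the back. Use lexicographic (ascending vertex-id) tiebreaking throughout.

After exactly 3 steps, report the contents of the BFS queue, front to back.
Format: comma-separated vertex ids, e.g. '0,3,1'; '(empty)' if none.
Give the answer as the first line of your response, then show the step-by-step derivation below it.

4,5,6,3

step 1: dequeue 1; queue=[0,2]; order=1
step 2: dequeue 0; queue=[2,4,5,6]; order=1,0
step 3: dequeue 2; queue=[4,5,6,3]; order=1,0,2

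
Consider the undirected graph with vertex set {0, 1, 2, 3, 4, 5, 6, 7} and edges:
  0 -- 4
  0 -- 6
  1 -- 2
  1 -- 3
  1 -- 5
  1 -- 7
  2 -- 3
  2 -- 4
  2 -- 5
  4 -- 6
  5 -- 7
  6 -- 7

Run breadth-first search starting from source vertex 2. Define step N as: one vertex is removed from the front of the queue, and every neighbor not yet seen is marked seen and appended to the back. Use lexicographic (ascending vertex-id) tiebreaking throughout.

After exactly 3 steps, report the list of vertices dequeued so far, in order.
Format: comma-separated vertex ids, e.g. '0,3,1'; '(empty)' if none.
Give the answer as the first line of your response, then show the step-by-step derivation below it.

2,1,3

step 1: dequeue 2; queue=[1,3,4,5]; order=2
step 2: dequeue 1; queue=[3,4,5,7]; order=2,1
step 3: dequeue 3; queue=[4,5,7]; order=2,1,3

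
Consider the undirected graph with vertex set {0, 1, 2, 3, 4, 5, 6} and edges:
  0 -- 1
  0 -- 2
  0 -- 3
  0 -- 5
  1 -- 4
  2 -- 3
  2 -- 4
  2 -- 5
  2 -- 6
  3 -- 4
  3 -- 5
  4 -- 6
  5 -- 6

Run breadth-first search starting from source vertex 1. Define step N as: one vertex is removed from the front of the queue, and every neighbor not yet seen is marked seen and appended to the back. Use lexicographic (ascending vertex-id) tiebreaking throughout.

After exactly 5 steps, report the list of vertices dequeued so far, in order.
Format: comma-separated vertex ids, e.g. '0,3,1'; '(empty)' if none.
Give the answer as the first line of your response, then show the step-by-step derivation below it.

1,0,4,2,3

step 1: dequeue 1; queue=[0,4]; order=1
step 2: dequeue 0; queue=[4,2,3,5]; order=1,0
step 3: dequeue 4; queue=[2,3,5,6]; order=1,0,4
step 4: dequeue 2; queue=[3,5,6]; order=1,0,4,2
step 5: dequeue 3; queue=[5,6]; order=1,0,4,2,3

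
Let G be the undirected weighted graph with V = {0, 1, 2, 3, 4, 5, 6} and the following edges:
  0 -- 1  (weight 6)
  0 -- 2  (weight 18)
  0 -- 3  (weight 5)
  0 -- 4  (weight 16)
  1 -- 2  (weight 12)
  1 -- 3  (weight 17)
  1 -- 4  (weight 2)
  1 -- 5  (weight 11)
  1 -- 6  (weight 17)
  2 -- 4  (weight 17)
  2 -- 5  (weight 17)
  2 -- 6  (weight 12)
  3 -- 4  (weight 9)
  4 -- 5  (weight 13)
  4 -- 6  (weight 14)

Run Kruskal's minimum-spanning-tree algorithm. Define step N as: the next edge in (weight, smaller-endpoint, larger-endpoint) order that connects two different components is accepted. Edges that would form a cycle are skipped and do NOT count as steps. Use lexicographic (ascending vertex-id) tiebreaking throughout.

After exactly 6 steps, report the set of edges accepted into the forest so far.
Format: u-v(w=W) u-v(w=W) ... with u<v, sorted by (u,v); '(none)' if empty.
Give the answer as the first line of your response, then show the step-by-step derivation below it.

0-1(w=6) 0-3(w=5) 1-2(w=12) 1-4(w=2) 1-5(w=11) 2-6(w=12)

step 1: add edge 1-4 (w=2); MST = {1-4(w=2)}
step 2: add edge 0-3 (w=5); MST = {0-3(w=5) 1-4(w=2)}
step 3: add edge 0-1 (w=6); MST = {0-1(w=6) 0-3(w=5) 1-4(w=2)}
step 4: add edge 1-5 (w=11); MST = {0-1(w=6) 0-3(w=5) 1-4(w=2) 1-5(w=11)}
step 5: add edge 1-2 (w=12); MST = {0-1(w=6) 0-3(w=5) 1-2(w=12) 1-4(w=2) 1-5(w=11)}
step 6: add edge 2-6 (w=12); MST = {0-1(w=6) 0-3(w=5) 1-2(w=12) 1-4(w=2) 1-5(w=11) 2-6(w=12)}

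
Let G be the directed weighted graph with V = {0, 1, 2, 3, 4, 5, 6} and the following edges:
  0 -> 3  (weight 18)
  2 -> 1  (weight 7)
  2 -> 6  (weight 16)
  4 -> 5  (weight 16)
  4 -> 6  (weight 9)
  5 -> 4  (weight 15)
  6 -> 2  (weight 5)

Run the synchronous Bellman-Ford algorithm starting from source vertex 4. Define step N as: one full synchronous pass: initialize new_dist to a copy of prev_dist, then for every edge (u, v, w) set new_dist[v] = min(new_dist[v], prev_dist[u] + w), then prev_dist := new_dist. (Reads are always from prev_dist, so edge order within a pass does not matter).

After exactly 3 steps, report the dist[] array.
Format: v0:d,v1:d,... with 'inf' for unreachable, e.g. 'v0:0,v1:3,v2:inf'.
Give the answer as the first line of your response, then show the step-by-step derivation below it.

v0:inf,v1:21,v2:14,v3:inf,v4:0,v5:16,v6:9

step 1: dist = v0:inf,v1:inf,v2:inf,v3:inf,v4:0,v5:16,v6:9
step 2: dist = v0:inf,v1:inf,v2:14,v3:inf,v4:0,v5:16,v6:9
step 3: dist = v0:inf,v1:21,v2:14,v3:inf,v4:0,v5:16,v6:9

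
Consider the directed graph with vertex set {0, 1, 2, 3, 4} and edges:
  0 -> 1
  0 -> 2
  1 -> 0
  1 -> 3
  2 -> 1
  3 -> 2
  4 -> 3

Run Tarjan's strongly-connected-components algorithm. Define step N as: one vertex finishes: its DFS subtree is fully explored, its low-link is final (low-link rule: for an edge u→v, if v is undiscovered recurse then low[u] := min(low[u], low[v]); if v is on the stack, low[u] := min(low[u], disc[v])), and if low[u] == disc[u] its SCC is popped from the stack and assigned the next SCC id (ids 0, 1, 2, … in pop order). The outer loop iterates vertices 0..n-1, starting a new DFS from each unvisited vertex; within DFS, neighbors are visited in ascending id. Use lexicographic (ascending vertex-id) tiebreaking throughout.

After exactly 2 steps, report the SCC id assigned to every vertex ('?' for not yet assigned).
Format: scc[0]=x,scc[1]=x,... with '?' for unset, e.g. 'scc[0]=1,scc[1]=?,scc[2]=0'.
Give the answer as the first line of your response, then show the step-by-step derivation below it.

scc[0]=?,scc[1]=?,scc[2]=?,scc[3]=?,scc[4]=?

step 1: low=(low[0]=0,low[1]=0,low[2]=1,low[3]=2,low[4]=?); scc=(scc[0]=?,scc[1]=?,scc[2]=?,scc[3]=?,scc[4]=?)
step 2: low=(low[0]=0,low[1]=0,low[2]=1,low[3]=1,low[4]=?); scc=(scc[0]=?,scc[1]=?,scc[2]=?,scc[3]=?,scc[4]=?)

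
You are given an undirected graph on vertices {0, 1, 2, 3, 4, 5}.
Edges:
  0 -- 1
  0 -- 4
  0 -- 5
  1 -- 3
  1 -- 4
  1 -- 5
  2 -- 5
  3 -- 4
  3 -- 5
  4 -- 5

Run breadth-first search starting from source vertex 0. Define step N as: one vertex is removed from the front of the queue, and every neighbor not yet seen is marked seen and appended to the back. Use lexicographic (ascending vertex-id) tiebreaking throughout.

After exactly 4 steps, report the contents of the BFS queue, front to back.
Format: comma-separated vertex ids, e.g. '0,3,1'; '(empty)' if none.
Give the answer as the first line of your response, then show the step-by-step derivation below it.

3,2

step 1: dequeue 0; queue=[1,4,5]; order=0
step 2: dequeue 1; queue=[4,5,3]; order=0,1
step 3: dequeue 4; queue=[5,3]; order=0,1,4
step 4: dequeue 5; queue=[3,2]; order=0,1,4,5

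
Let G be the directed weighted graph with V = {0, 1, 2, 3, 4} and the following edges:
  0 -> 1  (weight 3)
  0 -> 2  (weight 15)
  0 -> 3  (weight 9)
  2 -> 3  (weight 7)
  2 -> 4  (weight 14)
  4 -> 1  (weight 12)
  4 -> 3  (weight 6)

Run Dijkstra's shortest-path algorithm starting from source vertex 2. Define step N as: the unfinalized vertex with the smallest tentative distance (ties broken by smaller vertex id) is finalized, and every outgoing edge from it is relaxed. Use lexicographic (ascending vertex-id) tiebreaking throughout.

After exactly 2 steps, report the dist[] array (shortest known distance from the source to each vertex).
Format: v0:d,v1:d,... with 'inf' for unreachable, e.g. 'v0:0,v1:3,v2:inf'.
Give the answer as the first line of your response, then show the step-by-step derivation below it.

v0:inf,v1:inf,v2:0,v3:7,v4:14

step 1: dist = v0:inf,v1:inf,v2:0,v3:7,v4:14
step 2: dist = v0:inf,v1:inf,v2:0,v3:7,v4:14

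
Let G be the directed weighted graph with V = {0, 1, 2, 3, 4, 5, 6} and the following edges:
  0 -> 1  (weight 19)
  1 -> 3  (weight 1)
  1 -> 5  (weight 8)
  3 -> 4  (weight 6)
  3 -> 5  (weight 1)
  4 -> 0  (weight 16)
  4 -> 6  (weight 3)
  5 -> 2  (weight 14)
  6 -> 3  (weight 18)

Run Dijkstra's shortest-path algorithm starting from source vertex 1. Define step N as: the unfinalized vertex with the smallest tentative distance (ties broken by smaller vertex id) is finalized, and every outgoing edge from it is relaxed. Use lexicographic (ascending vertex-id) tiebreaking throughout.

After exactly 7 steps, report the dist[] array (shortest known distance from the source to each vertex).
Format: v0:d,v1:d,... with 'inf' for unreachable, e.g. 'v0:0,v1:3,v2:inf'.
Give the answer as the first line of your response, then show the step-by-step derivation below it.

v0:23,v1:0,v2:16,v3:1,v4:7,v5:2,v6:10

step 1: dist = v0:inf,v1:0,v2:inf,v3:1,v4:inf,v5:8,v6:inf
step 2: dist = v0:inf,v1:0,v2:inf,v3:1,v4:7,v5:2,v6:inf
step 3: dist = v0:inf,v1:0,v2:16,v3:1,v4:7,v5:2,v6:inf
step 4: dist = v0:23,v1:0,v2:16,v3:1,v4:7,v5:2,v6:10
step 5: dist = v0:23,v1:0,v2:16,v3:1,v4:7,v5:2,v6:10
step 6: dist = v0:23,v1:0,v2:16,v3:1,v4:7,v5:2,v6:10
step 7: dist = v0:23,v1:0,v2:16,v3:1,v4:7,v5:2,v6:10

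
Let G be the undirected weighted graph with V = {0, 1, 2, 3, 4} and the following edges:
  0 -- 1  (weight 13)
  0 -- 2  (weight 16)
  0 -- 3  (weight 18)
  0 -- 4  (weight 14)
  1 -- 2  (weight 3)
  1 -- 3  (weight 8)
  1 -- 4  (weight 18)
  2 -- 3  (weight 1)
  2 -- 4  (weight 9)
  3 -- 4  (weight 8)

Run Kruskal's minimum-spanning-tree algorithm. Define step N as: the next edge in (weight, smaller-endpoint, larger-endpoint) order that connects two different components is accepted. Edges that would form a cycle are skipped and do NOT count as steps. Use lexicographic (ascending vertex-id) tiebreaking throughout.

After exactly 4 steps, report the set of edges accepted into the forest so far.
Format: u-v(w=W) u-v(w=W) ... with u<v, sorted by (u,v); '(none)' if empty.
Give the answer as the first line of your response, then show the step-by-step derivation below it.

0-1(w=13) 1-2(w=3) 2-3(w=1) 3-4(w=8)

step 1: add edge 2-3 (w=1); MST = {2-3(w=1)}
step 2: add edge 1-2 (w=3); MST = {1-2(w=3) 2-3(w=1)}
step 3: add edge 3-4 (w=8); MST = {1-2(w=3) 2-3(w=1) 3-4(w=8)}
step 4: add edge 0-1 (w=13); MST = {0-1(w=13) 1-2(w=3) 2-3(w=1) 3-4(w=8)}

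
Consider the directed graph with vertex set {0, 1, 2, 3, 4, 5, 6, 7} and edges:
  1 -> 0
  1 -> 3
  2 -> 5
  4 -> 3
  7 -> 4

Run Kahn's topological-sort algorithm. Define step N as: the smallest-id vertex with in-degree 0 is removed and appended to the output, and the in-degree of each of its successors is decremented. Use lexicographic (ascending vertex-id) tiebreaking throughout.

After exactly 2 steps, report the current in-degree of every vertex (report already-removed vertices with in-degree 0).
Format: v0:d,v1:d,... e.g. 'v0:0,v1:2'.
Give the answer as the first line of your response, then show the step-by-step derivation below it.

v0:0,v1:0,v2:0,v3:1,v4:1,v5:1,v6:0,v7:0

step 1: output 1; order=[1]; indeg=(0,0,0,1,1,1,0,0)
step 2: output 0; order=[1,0]; indeg=(0,0,0,1,1,1,0,0)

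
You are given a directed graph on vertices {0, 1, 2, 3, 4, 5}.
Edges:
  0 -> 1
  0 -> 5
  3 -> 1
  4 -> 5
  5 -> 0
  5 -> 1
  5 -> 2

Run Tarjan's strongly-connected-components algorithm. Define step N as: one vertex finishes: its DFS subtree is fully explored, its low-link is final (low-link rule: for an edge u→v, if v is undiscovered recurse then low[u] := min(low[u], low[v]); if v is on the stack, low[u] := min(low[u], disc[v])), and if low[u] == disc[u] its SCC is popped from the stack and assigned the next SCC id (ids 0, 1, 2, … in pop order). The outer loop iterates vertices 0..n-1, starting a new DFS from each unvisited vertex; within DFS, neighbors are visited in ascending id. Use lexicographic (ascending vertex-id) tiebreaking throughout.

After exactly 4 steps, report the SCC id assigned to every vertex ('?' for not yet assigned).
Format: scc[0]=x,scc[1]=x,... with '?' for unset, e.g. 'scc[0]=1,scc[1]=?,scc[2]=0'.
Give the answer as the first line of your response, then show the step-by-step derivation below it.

scc[0]=2,scc[1]=0,scc[2]=1,scc[3]=?,scc[4]=?,scc[5]=2

step 1: low=(low[0]=0,low[1]=1,low[2]=?,low[3]=?,low[4]=?,low[5]=?); scc=(scc[0]=?,scc[1]=0,scc[2]=?,scc[3]=?,scc[4]=?,scc[5]=?)
step 2: low=(low[0]=0,low[1]=1,low[2]=3,low[3]=?,low[4]=?,low[5]=0); scc=(scc[0]=?,scc[1]=0,scc[2]=1,scc[3]=?,scc[4]=?,scc[5]=?)
step 3: low=(low[0]=0,low[1]=1,low[2]=3,low[3]=?,low[4]=?,low[5]=0); scc=(scc[0]=?,scc[1]=0,scc[2]=1,scc[3]=?,scc[4]=?,scc[5]=?)
step 4: low=(low[0]=0,low[1]=1,low[2]=3,low[3]=?,low[4]=?,low[5]=0); scc=(scc[0]=2,scc[1]=0,scc[2]=1,scc[3]=?,scc[4]=?,scc[5]=2)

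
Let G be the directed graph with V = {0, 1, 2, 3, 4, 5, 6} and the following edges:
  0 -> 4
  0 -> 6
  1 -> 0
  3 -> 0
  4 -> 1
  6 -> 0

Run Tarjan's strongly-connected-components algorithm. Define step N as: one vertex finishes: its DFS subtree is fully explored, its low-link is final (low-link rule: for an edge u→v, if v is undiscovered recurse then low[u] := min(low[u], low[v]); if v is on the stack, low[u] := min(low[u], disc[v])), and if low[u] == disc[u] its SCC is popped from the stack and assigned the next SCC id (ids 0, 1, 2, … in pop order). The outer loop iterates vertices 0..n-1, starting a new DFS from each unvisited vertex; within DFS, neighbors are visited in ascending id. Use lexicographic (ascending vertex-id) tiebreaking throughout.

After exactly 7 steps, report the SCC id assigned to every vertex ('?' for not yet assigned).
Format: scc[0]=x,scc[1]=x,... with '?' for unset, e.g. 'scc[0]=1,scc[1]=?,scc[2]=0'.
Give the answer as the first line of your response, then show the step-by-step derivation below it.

scc[0]=0,scc[1]=0,scc[2]=1,scc[3]=2,scc[4]=0,scc[5]=3,scc[6]=0

step 1: low=(low[0]=0,low[1]=0,low[2]=?,low[3]=?,low[4]=1,low[5]=?,low[6]=?); scc=(scc[0]=?,scc[1]=?,scc[2]=?,scc[3]=?,scc[4]=?,scc[5]=?,scc[6]=?)
step 2: low=(low[0]=0,low[1]=0,low[2]=?,low[3]=?,low[4]=0,low[5]=?,low[6]=?); scc=(scc[0]=?,scc[1]=?,scc[2]=?,scc[3]=?,scc[4]=?,scc[5]=?,scc[6]=?)
step 3: low=(low[0]=0,low[1]=0,low[2]=?,low[3]=?,low[4]=0,low[5]=?,low[6]=0); scc=(scc[0]=?,scc[1]=?,scc[2]=?,scc[3]=?,scc[4]=?,scc[5]=?,scc[6]=?)
step 4: low=(low[0]=0,low[1]=0,low[2]=?,low[3]=?,low[4]=0,low[5]=?,low[6]=0); scc=(scc[0]=0,scc[1]=0,scc[2]=?,scc[3]=?,scc[4]=0,scc[5]=?,scc[6]=0)
step 5: low=(low[0]=0,low[1]=0,low[2]=4,low[3]=?,low[4]=0,low[5]=?,low[6]=0); scc=(scc[0]=0,scc[1]=0,scc[2]=1,scc[3]=?,scc[4]=0,scc[5]=?,scc[6]=0)
step 6: low=(low[0]=0,low[1]=0,low[2]=4,low[3]=5,low[4]=0,low[5]=?,low[6]=0); scc=(scc[0]=0,scc[1]=0,scc[2]=1,scc[3]=2,scc[4]=0,scc[5]=?,scc[6]=0)
step 7: low=(low[0]=0,low[1]=0,low[2]=4,low[3]=5,low[4]=0,low[5]=6,low[6]=0); scc=(scc[0]=0,scc[1]=0,scc[2]=1,scc[3]=2,scc[4]=0,scc[5]=3,scc[6]=0)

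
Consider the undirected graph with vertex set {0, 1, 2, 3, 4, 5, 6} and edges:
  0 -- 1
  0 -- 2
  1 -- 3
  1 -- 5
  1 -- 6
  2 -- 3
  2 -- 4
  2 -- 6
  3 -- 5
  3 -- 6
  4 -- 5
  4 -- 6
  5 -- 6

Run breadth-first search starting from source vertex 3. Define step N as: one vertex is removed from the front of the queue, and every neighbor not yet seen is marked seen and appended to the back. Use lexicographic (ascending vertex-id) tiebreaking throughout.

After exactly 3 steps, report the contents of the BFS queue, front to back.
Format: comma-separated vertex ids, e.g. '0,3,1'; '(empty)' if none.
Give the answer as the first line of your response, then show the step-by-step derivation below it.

5,6,0,4

step 1: dequeue 3; queue=[1,2,5,6]; order=3
step 2: dequeue 1; queue=[2,5,6,0]; order=3,1
step 3: dequeue 2; queue=[5,6,0,4]; order=3,1,2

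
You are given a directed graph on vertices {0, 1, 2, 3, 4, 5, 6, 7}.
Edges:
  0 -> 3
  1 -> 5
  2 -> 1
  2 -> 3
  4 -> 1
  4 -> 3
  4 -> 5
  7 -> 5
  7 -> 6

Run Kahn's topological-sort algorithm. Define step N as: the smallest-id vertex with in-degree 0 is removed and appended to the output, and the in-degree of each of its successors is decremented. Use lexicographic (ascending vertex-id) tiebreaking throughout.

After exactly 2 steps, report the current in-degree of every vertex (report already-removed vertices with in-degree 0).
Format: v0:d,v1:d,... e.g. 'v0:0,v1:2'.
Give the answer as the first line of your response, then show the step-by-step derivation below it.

v0:0,v1:1,v2:0,v3:1,v4:0,v5:3,v6:1,v7:0

step 1: output 0; order=[0]; indeg=(0,2,0,2,0,3,1,0)
step 2: output 2; order=[0,2]; indeg=(0,1,0,1,0,3,1,0)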